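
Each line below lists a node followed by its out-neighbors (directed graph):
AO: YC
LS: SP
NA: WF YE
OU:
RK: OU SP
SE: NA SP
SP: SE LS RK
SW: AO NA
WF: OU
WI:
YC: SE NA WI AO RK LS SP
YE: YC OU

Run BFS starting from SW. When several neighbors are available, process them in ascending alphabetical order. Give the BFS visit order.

SW → AO → NA → YC → WF → YE → LS → RK → SE → SP → WI → OU

Visit SW; enqueue AO, NA → queue [AO, NA]
Visit AO; enqueue YC → queue [NA, YC]
Visit NA; enqueue WF, YE → queue [YC, WF, YE]
Visit YC; enqueue LS, RK, SE, SP, WI → queue [WF, YE, LS, RK, SE, SP, WI]
Visit WF; enqueue OU → queue [YE, LS, RK, SE, SP, WI, OU]
Visit YE → queue [LS, RK, SE, SP, WI, OU]
Visit LS → queue [RK, SE, SP, WI, OU]
Visit RK → queue [SE, SP, WI, OU]
Visit SE → queue [SP, WI, OU]
Visit SP → queue [WI, OU]
Visit WI → queue [OU]
Visit OU → queue []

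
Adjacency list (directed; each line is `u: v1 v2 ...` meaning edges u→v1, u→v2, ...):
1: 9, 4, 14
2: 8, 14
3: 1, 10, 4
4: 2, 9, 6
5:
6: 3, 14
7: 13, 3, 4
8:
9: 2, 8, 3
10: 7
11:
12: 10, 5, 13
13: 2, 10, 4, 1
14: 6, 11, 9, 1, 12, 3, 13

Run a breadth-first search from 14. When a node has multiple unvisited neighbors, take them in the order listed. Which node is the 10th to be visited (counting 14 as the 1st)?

8

Visit 14; enqueue 6, 11, 9, 1, 12, 3, 13 → queue [6, 11, 9, 1, 12, 3, 13]
Visit 6 → queue [11, 9, 1, 12, 3, 13]
Visit 11 → queue [9, 1, 12, 3, 13]
Visit 9; enqueue 2, 8 → queue [1, 12, 3, 13, 2, 8]
Visit 1; enqueue 4 → queue [12, 3, 13, 2, 8, 4]
Visit 12; enqueue 10, 5 → queue [3, 13, 2, 8, 4, 10, 5]
Visit 3 → queue [13, 2, 8, 4, 10, 5]
Visit 13 → queue [2, 8, 4, 10, 5]
Visit 2 → queue [8, 4, 10, 5]
Visit 8 → queue [4, 10, 5]
Visit 4 → queue [10, 5]
Visit 10; enqueue 7 → queue [5, 7]
Visit 5 → queue [7]
Visit 7 → queue []

Visit order: 14, 6, 11, 9, 1, 12, 3, 13, 2, 8, 4, 10, 5, 7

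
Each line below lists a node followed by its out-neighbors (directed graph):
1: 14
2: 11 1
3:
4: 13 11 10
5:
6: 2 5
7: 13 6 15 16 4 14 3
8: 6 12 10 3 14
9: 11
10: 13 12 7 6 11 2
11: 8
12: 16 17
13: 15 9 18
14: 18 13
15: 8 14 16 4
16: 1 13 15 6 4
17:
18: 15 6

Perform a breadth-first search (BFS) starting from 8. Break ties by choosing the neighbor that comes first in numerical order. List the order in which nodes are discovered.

8, 3, 6, 10, 12, 14, 2, 5, 7, 11, 13, 16, 17, 18, 1, 4, 15, 9

Visit 8; enqueue 3, 6, 10, 12, 14 → queue [3, 6, 10, 12, 14]
Visit 3 → queue [6, 10, 12, 14]
Visit 6; enqueue 2, 5 → queue [10, 12, 14, 2, 5]
Visit 10; enqueue 7, 11, 13 → queue [12, 14, 2, 5, 7, 11, 13]
Visit 12; enqueue 16, 17 → queue [14, 2, 5, 7, 11, 13, 16, 17]
Visit 14; enqueue 18 → queue [2, 5, 7, 11, 13, 16, 17, 18]
Visit 2; enqueue 1 → queue [5, 7, 11, 13, 16, 17, 18, 1]
Visit 5 → queue [7, 11, 13, 16, 17, 18, 1]
Visit 7; enqueue 4, 15 → queue [11, 13, 16, 17, 18, 1, 4, 15]
Visit 11 → queue [13, 16, 17, 18, 1, 4, 15]
Visit 13; enqueue 9 → queue [16, 17, 18, 1, 4, 15, 9]
Visit 16 → queue [17, 18, 1, 4, 15, 9]
Visit 17 → queue [18, 1, 4, 15, 9]
Visit 18 → queue [1, 4, 15, 9]
Visit 1 → queue [4, 15, 9]
Visit 4 → queue [15, 9]
Visit 15 → queue [9]
Visit 9 → queue []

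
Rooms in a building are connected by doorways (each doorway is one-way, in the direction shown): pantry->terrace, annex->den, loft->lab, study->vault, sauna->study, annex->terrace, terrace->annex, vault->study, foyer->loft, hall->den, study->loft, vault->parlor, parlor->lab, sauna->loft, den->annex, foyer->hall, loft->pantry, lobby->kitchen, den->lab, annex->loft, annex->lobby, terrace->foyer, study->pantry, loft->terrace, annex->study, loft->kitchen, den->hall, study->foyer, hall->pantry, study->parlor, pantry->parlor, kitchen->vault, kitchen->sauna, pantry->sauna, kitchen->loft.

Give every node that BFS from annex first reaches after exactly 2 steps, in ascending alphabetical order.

Level 0: annex
Level 1: den, lobby, loft, study, terrace
Level 2: foyer, hall, kitchen, lab, pantry, parlor, vault
Level 3: sauna

foyer, hall, kitchen, lab, pantry, parlor, vault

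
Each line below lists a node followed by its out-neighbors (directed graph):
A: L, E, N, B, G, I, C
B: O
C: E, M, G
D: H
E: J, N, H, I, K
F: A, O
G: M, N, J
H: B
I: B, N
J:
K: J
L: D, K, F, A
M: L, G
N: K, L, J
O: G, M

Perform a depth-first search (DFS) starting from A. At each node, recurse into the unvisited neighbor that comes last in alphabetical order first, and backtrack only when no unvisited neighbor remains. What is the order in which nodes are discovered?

Visit A
A → N
N → L
L → K
K → J
L → F
F → O
O → M
M → G
L → D
D → H
H → B
A → I
A → E
A → C

A, N, L, K, J, F, O, M, G, D, H, B, I, E, C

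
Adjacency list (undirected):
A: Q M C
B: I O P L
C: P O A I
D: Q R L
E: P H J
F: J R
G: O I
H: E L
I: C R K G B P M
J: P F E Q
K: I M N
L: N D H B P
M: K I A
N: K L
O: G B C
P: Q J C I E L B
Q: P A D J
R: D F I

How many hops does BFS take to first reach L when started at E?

2

Level 0: E
Level 1: H, J, P
Level 2: B, C, F, I, L, Q
Level 3: A, D, G, K, M, N, O, R
L first appears at level 2.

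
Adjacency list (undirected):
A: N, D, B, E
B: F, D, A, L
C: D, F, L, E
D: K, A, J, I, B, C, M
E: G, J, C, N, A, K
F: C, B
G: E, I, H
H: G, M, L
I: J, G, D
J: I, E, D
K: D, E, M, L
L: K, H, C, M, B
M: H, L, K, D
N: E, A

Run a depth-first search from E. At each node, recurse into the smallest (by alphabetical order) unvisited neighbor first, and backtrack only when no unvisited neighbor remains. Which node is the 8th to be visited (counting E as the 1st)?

Visit E
E → A
A → B
B → D
D → C
C → F
C → L
L → H
H → G
G → I
I → J
H → M
M → K
A → N

Visit order: E, A, B, D, C, F, L, H, G, I, J, M, K, N

H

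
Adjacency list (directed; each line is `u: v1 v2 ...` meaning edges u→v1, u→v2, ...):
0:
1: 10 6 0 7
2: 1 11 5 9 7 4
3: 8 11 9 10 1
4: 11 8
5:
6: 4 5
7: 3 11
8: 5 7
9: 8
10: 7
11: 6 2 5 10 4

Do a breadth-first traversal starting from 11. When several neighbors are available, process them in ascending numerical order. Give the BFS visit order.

Visit 11; enqueue 2, 4, 5, 6, 10 → queue [2, 4, 5, 6, 10]
Visit 2; enqueue 1, 7, 9 → queue [4, 5, 6, 10, 1, 7, 9]
Visit 4; enqueue 8 → queue [5, 6, 10, 1, 7, 9, 8]
Visit 5 → queue [6, 10, 1, 7, 9, 8]
Visit 6 → queue [10, 1, 7, 9, 8]
Visit 10 → queue [1, 7, 9, 8]
Visit 1; enqueue 0 → queue [7, 9, 8, 0]
Visit 7; enqueue 3 → queue [9, 8, 0, 3]
Visit 9 → queue [8, 0, 3]
Visit 8 → queue [0, 3]
Visit 0 → queue [3]
Visit 3 → queue []

11 2 4 5 6 10 1 7 9 8 0 3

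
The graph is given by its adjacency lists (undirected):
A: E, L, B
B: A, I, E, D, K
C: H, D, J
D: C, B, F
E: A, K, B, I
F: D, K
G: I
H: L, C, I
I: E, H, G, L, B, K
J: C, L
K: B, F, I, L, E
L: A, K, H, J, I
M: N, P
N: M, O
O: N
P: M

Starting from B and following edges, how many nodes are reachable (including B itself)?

BFS from B visits: B, K, I, E, D, A, L, F, H, G, C, J
Reachable nodes: 12 of 16 total.

12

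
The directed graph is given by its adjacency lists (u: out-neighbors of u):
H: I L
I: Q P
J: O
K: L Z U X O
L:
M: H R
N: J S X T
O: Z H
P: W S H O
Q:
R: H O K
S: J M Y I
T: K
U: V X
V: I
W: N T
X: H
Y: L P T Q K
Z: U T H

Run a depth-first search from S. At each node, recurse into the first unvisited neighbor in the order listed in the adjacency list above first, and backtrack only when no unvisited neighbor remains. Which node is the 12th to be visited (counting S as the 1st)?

Visit S
S → J
J → O
O → Z
Z → U
U → V
V → I
I → Q
I → P
P → W
W → N
N → X
X → H
H → L
N → T
T → K
S → M
M → R
S → Y

Visit order: S, J, O, Z, U, V, I, Q, P, W, N, X, H, L, T, K, M, R, Y

X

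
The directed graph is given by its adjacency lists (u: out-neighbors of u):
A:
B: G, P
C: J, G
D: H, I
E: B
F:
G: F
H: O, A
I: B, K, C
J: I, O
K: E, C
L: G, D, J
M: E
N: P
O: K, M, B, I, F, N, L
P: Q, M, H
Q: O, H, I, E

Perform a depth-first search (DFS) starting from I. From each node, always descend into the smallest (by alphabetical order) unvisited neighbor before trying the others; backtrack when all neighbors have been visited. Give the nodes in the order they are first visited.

Visit I
I → B
B → G
G → F
B → P
P → H
H → A
H → O
O → K
K → C
C → J
K → E
O → L
L → D
O → M
O → N
P → Q

I, B, G, F, P, H, A, O, K, C, J, E, L, D, M, N, Q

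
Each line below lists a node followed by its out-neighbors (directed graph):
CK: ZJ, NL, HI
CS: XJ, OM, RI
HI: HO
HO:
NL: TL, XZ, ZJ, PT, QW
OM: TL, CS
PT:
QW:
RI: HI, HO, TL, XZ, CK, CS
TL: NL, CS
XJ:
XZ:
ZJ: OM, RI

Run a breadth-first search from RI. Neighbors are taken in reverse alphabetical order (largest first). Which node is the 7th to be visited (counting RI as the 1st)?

CK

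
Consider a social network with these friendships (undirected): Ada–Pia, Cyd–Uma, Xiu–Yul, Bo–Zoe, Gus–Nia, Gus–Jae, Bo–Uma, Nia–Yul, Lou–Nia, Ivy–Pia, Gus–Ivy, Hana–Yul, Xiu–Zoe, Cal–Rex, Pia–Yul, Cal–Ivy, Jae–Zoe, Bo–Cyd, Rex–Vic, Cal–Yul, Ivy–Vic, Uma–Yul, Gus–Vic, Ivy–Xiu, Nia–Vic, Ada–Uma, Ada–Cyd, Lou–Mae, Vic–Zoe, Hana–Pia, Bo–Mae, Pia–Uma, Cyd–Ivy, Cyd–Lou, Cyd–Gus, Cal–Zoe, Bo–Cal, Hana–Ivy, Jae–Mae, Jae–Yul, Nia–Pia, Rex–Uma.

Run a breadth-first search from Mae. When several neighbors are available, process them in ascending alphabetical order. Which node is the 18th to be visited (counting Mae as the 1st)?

Hana

Visit Mae; enqueue Bo, Jae, Lou → queue [Bo, Jae, Lou]
Visit Bo; enqueue Cal, Cyd, Uma, Zoe → queue [Jae, Lou, Cal, Cyd, Uma, Zoe]
Visit Jae; enqueue Gus, Yul → queue [Lou, Cal, Cyd, Uma, Zoe, Gus, Yul]
Visit Lou; enqueue Nia → queue [Cal, Cyd, Uma, Zoe, Gus, Yul, Nia]
Visit Cal; enqueue Ivy, Rex → queue [Cyd, Uma, Zoe, Gus, Yul, Nia, Ivy, Rex]
Visit Cyd; enqueue Ada → queue [Uma, Zoe, Gus, Yul, Nia, Ivy, Rex, Ada]
Visit Uma; enqueue Pia → queue [Zoe, Gus, Yul, Nia, Ivy, Rex, Ada, Pia]
Visit Zoe; enqueue Vic, Xiu → queue [Gus, Yul, Nia, Ivy, Rex, Ada, Pia, Vic, Xiu]
Visit Gus → queue [Yul, Nia, Ivy, Rex, Ada, Pia, Vic, Xiu]
Visit Yul; enqueue Hana → queue [Nia, Ivy, Rex, Ada, Pia, Vic, Xiu, Hana]
Visit Nia → queue [Ivy, Rex, Ada, Pia, Vic, Xiu, Hana]
Visit Ivy → queue [Rex, Ada, Pia, Vic, Xiu, Hana]
Visit Rex → queue [Ada, Pia, Vic, Xiu, Hana]
Visit Ada → queue [Pia, Vic, Xiu, Hana]
Visit Pia → queue [Vic, Xiu, Hana]
Visit Vic → queue [Xiu, Hana]
Visit Xiu → queue [Hana]
Visit Hana → queue []

Visit order: Mae, Bo, Jae, Lou, Cal, Cyd, Uma, Zoe, Gus, Yul, Nia, Ivy, Rex, Ada, Pia, Vic, Xiu, Hana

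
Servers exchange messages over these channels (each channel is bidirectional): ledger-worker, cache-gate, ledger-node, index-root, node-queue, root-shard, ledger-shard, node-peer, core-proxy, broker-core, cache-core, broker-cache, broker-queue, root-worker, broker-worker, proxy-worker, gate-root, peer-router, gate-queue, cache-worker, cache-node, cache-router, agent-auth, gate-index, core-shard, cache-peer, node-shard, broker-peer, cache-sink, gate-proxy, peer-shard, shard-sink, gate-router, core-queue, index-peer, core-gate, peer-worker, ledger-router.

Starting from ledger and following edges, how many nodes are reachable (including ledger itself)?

BFS from ledger visits: ledger, worker, shard, router, node, root, proxy, peer, cache, broker, sink, core, gate, queue, index
Reachable nodes: 15 of 17 total.

15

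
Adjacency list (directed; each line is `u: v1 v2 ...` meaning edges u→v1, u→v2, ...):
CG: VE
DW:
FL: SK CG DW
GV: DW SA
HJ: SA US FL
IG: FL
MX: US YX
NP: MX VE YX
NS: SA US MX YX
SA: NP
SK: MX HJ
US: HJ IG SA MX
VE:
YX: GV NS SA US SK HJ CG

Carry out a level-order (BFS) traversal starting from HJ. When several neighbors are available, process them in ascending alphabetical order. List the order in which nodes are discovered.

HJ, FL, SA, US, CG, DW, SK, NP, IG, MX, VE, YX, GV, NS

Visit HJ; enqueue FL, SA, US → queue [FL, SA, US]
Visit FL; enqueue CG, DW, SK → queue [SA, US, CG, DW, SK]
Visit SA; enqueue NP → queue [US, CG, DW, SK, NP]
Visit US; enqueue IG, MX → queue [CG, DW, SK, NP, IG, MX]
Visit CG; enqueue VE → queue [DW, SK, NP, IG, MX, VE]
Visit DW → queue [SK, NP, IG, MX, VE]
Visit SK → queue [NP, IG, MX, VE]
Visit NP; enqueue YX → queue [IG, MX, VE, YX]
Visit IG → queue [MX, VE, YX]
Visit MX → queue [VE, YX]
Visit VE → queue [YX]
Visit YX; enqueue GV, NS → queue [GV, NS]
Visit GV → queue [NS]
Visit NS → queue []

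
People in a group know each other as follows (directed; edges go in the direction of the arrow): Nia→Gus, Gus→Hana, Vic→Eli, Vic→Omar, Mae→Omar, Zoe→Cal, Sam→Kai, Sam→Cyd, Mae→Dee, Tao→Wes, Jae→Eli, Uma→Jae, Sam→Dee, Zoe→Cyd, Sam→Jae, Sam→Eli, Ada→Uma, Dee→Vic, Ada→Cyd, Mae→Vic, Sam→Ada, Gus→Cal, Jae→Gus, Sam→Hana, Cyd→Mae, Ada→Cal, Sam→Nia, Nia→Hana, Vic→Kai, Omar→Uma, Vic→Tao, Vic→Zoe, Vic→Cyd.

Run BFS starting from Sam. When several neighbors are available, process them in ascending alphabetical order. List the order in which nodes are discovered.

Sam Ada Cyd Dee Eli Hana Jae Kai Nia Cal Uma Mae Vic Gus Omar Tao Zoe Wes

Visit Sam; enqueue Ada, Cyd, Dee, Eli, Hana, Jae, Kai, Nia → queue [Ada, Cyd, Dee, Eli, Hana, Jae, Kai, Nia]
Visit Ada; enqueue Cal, Uma → queue [Cyd, Dee, Eli, Hana, Jae, Kai, Nia, Cal, Uma]
Visit Cyd; enqueue Mae → queue [Dee, Eli, Hana, Jae, Kai, Nia, Cal, Uma, Mae]
Visit Dee; enqueue Vic → queue [Eli, Hana, Jae, Kai, Nia, Cal, Uma, Mae, Vic]
Visit Eli → queue [Hana, Jae, Kai, Nia, Cal, Uma, Mae, Vic]
Visit Hana → queue [Jae, Kai, Nia, Cal, Uma, Mae, Vic]
Visit Jae; enqueue Gus → queue [Kai, Nia, Cal, Uma, Mae, Vic, Gus]
Visit Kai → queue [Nia, Cal, Uma, Mae, Vic, Gus]
Visit Nia → queue [Cal, Uma, Mae, Vic, Gus]
Visit Cal → queue [Uma, Mae, Vic, Gus]
Visit Uma → queue [Mae, Vic, Gus]
Visit Mae; enqueue Omar → queue [Vic, Gus, Omar]
Visit Vic; enqueue Tao, Zoe → queue [Gus, Omar, Tao, Zoe]
Visit Gus → queue [Omar, Tao, Zoe]
Visit Omar → queue [Tao, Zoe]
Visit Tao; enqueue Wes → queue [Zoe, Wes]
Visit Zoe → queue [Wes]
Visit Wes → queue []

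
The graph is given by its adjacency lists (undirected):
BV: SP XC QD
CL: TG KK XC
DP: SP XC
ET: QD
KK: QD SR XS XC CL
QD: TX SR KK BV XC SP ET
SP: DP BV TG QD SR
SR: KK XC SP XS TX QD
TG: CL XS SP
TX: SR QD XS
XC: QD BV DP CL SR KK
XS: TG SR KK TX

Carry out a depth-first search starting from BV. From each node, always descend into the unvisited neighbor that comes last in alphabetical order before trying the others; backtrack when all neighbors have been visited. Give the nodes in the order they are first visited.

BV, XC, SR, XS, TX, QD, SP, TG, CL, KK, DP, ET

Visit BV
BV → XC
XC → SR
SR → XS
XS → TX
TX → QD
QD → SP
SP → TG
TG → CL
CL → KK
SP → DP
QD → ET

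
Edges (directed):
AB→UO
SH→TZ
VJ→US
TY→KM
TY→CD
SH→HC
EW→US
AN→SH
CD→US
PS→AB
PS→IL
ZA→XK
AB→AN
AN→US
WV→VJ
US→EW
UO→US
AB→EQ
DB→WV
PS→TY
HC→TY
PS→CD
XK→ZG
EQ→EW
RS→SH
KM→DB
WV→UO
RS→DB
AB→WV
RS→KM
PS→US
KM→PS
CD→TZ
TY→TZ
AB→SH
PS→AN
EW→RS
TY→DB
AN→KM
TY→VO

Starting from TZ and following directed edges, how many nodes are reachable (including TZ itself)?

BFS from TZ visits: TZ
Reachable nodes: 1 of 22 total.

1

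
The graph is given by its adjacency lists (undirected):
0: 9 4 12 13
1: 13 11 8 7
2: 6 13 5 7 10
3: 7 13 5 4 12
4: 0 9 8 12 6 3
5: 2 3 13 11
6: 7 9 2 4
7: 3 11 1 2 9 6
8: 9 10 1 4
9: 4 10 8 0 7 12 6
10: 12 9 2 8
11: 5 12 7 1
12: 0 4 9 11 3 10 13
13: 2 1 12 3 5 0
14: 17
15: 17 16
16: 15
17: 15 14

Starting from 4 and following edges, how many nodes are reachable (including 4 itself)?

14

BFS from 4 visits: 4, 0, 9, 8, 12, 6, 3, 13, 10, 7, 1, 11, 2, 5
Reachable nodes: 14 of 18 total.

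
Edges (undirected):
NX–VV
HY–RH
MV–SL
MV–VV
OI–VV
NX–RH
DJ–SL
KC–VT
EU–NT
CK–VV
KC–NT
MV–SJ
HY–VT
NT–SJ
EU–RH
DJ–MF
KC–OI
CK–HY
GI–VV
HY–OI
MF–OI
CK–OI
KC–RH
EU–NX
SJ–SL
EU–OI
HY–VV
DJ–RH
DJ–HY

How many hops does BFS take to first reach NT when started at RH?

Level 0: RH
Level 1: DJ, EU, HY, KC, NX
Level 2: CK, MF, NT, OI, SL, VT, VV
Level 3: GI, MV, SJ
NT first appears at level 2.

2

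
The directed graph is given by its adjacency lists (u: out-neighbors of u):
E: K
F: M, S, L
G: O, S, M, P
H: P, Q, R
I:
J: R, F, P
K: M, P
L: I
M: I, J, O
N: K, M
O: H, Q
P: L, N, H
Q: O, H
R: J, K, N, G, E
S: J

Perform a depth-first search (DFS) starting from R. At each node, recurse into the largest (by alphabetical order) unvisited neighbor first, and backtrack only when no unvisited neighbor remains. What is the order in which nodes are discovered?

Visit R
R → N
N → M
M → O
O → Q
Q → H
H → P
P → L
L → I
M → J
J → F
F → S
N → K
R → G
R → E

R -> N -> M -> O -> Q -> H -> P -> L -> I -> J -> F -> S -> K -> G -> E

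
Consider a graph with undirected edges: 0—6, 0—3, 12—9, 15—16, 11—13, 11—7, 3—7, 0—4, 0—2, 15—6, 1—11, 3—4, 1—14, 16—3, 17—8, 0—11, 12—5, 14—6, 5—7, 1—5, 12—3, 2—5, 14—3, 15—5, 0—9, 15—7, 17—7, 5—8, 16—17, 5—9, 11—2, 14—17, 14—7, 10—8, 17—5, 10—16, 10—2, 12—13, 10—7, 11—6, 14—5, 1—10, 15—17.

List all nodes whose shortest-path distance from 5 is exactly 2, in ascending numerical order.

0, 3, 6, 10, 11, 13, 16

Level 0: 5
Level 1: 1, 2, 7, 8, 9, 12, 14, 15, 17
Level 2: 0, 3, 6, 10, 11, 13, 16
Level 3: 4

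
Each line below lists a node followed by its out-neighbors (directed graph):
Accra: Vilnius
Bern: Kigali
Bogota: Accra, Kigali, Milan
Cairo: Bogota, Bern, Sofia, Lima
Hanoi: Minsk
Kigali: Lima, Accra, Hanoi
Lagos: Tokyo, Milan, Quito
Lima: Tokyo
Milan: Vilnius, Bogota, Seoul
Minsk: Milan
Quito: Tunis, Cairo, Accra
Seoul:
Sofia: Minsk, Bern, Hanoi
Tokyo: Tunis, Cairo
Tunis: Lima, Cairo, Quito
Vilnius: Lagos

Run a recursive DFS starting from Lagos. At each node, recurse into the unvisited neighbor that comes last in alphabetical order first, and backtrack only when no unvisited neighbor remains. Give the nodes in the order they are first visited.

Lagos, Tokyo, Tunis, Quito, Cairo, Sofia, Minsk, Milan, Vilnius, Seoul, Bogota, Kigali, Lima, Hanoi, Accra, Bern

Visit Lagos
Lagos → Tokyo
Tokyo → Tunis
Tunis → Quito
Quito → Cairo
Cairo → Sofia
Sofia → Minsk
Minsk → Milan
Milan → Vilnius
Milan → Seoul
Milan → Bogota
Bogota → Kigali
Kigali → Lima
Kigali → Hanoi
Kigali → Accra
Sofia → Bern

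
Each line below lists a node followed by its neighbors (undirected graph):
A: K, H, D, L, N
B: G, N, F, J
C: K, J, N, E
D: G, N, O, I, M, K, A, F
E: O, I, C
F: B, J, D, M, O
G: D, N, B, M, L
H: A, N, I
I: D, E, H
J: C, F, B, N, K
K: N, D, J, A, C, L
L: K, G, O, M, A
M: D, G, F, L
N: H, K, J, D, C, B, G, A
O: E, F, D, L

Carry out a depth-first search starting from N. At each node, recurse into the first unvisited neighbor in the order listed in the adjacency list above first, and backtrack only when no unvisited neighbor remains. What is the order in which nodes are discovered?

N -> H -> A -> K -> D -> G -> B -> F -> J -> C -> E -> O -> L -> M -> I

Visit N
N → H
H → A
A → K
K → D
D → G
G → B
B → F
F → J
J → C
C → E
E → O
O → L
L → M
E → I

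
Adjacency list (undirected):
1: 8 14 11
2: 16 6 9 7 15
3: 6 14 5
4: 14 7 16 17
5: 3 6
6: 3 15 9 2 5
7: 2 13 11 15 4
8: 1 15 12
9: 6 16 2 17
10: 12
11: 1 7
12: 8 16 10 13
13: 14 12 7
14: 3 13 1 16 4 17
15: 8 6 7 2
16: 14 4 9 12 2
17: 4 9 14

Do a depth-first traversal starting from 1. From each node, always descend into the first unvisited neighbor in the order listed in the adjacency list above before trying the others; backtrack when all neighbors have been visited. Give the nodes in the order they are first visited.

1, 8, 15, 6, 3, 14, 13, 12, 16, 4, 7, 2, 9, 17, 11, 10, 5

Visit 1
1 → 8
8 → 15
15 → 6
6 → 3
3 → 14
14 → 13
13 → 12
12 → 16
16 → 4
4 → 7
7 → 2
2 → 9
9 → 17
7 → 11
12 → 10
3 → 5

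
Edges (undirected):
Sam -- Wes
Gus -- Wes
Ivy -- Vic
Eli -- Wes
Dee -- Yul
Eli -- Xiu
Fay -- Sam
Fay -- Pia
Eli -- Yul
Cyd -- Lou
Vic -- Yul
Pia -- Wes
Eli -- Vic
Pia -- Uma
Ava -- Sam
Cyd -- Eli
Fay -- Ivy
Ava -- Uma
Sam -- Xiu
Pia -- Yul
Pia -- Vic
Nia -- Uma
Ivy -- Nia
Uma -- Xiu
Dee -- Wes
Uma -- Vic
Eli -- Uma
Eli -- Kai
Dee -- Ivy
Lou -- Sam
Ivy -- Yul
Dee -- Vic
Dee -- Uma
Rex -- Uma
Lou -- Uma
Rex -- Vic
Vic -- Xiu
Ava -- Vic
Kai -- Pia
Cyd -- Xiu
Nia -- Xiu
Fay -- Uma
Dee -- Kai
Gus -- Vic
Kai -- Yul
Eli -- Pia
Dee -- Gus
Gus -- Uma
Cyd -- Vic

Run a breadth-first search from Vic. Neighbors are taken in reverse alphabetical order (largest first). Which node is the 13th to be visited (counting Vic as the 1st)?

Visit Vic; enqueue Yul, Xiu, Uma, Rex, Pia, Ivy, Gus, Eli, Dee, Cyd, Ava → queue [Yul, Xiu, Uma, Rex, Pia, Ivy, Gus, Eli, Dee, Cyd, Ava]
Visit Yul; enqueue Kai → queue [Xiu, Uma, Rex, Pia, Ivy, Gus, Eli, Dee, Cyd, Ava, Kai]
Visit Xiu; enqueue Sam, Nia → queue [Uma, Rex, Pia, Ivy, Gus, Eli, Dee, Cyd, Ava, Kai, Sam, Nia]
Visit Uma; enqueue Lou, Fay → queue [Rex, Pia, Ivy, Gus, Eli, Dee, Cyd, Ava, Kai, Sam, Nia, Lou, Fay]
Visit Rex → queue [Pia, Ivy, Gus, Eli, Dee, Cyd, Ava, Kai, Sam, Nia, Lou, Fay]
Visit Pia; enqueue Wes → queue [Ivy, Gus, Eli, Dee, Cyd, Ava, Kai, Sam, Nia, Lou, Fay, Wes]
Visit Ivy → queue [Gus, Eli, Dee, Cyd, Ava, Kai, Sam, Nia, Lou, Fay, Wes]
Visit Gus → queue [Eli, Dee, Cyd, Ava, Kai, Sam, Nia, Lou, Fay, Wes]
Visit Eli → queue [Dee, Cyd, Ava, Kai, Sam, Nia, Lou, Fay, Wes]
Visit Dee → queue [Cyd, Ava, Kai, Sam, Nia, Lou, Fay, Wes]
Visit Cyd → queue [Ava, Kai, Sam, Nia, Lou, Fay, Wes]
Visit Ava → queue [Kai, Sam, Nia, Lou, Fay, Wes]
Visit Kai → queue [Sam, Nia, Lou, Fay, Wes]
Visit Sam → queue [Nia, Lou, Fay, Wes]
Visit Nia → queue [Lou, Fay, Wes]
Visit Lou → queue [Fay, Wes]
Visit Fay → queue [Wes]
Visit Wes → queue []

Visit order: Vic, Yul, Xiu, Uma, Rex, Pia, Ivy, Gus, Eli, Dee, Cyd, Ava, Kai, Sam, Nia, Lou, Fay, Wes

Kai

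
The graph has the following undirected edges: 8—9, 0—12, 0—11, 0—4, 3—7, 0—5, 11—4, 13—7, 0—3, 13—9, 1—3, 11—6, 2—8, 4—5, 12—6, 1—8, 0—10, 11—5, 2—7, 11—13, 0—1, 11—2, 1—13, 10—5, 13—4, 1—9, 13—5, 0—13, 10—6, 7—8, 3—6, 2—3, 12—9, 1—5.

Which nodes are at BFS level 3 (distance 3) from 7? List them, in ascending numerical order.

10, 12

Level 0: 7
Level 1: 2, 3, 8, 13
Level 2: 0, 1, 4, 5, 6, 9, 11
Level 3: 10, 12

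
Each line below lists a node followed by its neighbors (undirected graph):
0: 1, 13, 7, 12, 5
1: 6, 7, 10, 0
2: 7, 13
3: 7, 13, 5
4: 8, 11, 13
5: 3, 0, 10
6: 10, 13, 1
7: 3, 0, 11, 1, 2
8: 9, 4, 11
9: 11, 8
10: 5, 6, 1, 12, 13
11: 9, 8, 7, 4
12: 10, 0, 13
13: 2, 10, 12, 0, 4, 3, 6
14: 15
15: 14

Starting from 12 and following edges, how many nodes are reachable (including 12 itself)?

14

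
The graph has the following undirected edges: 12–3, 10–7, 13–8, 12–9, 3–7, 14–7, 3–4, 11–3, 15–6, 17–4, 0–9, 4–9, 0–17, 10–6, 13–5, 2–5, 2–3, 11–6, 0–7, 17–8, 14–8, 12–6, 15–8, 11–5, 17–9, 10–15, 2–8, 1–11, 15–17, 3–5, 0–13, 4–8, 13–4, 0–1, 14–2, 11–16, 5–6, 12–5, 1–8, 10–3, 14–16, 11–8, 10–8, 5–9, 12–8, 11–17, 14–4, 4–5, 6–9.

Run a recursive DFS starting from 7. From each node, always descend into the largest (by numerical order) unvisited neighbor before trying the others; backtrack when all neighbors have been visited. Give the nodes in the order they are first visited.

Visit 7
7 → 14
14 → 16
16 → 11
11 → 17
17 → 15
15 → 10
10 → 8
8 → 13
13 → 5
5 → 12
12 → 9
9 → 6
9 → 4
4 → 3
3 → 2
9 → 0
0 → 1

7 14 16 11 17 15 10 8 13 5 12 9 6 4 3 2 0 1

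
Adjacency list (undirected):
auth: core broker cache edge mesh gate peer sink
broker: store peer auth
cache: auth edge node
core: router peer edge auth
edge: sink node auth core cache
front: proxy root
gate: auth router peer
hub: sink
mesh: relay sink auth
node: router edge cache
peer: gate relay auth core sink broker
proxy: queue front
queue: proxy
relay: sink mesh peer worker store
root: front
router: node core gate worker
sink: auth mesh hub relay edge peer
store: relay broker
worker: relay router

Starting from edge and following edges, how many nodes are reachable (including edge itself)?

BFS from edge visits: edge, auth, cache, core, node, sink, broker, gate, mesh, peer, router, hub, relay, store, worker
Reachable nodes: 15 of 19 total.

15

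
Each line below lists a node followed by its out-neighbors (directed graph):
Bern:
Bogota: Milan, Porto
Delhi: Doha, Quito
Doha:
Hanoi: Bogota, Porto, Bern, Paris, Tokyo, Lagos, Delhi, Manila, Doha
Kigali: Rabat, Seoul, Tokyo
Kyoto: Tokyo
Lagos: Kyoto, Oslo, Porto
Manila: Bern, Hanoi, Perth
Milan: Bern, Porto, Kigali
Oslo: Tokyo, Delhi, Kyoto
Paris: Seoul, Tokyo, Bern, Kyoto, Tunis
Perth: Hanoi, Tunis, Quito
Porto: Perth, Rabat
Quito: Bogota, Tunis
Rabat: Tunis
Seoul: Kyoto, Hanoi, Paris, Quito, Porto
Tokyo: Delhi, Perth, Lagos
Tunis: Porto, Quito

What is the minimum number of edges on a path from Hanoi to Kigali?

3

Level 0: Hanoi
Level 1: Bern, Bogota, Delhi, Doha, Lagos, Manila, Paris, Porto, Tokyo
Level 2: Kyoto, Milan, Oslo, Perth, Quito, Rabat, Seoul, Tunis
Level 3: Kigali
Kigali first appears at level 3.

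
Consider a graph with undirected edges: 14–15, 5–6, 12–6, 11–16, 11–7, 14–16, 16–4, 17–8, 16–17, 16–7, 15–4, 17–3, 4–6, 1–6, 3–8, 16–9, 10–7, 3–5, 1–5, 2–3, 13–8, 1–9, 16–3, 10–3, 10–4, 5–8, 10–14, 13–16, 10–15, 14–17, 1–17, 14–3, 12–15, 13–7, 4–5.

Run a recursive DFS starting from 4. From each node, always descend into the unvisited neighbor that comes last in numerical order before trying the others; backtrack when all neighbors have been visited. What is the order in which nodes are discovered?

4 16 17 14 15 12 6 5 8 13 7 11 10 3 2 1 9

Visit 4
4 → 16
16 → 17
17 → 14
14 → 15
15 → 12
12 → 6
6 → 5
5 → 8
8 → 13
13 → 7
7 → 11
7 → 10
10 → 3
3 → 2
5 → 1
1 → 9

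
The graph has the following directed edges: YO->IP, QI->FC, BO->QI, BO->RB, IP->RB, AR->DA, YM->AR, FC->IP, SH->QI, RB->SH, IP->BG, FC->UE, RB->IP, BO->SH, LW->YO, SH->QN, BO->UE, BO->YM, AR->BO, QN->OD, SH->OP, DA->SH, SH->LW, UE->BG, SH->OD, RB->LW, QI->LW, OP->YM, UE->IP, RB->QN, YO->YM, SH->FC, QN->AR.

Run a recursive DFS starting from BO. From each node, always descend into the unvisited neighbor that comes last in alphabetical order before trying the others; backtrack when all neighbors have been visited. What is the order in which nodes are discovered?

Visit BO
BO → YM
YM → AR
AR → DA
DA → SH
SH → QN
QN → OD
SH → QI
QI → LW
LW → YO
YO → IP
IP → RB
IP → BG
QI → FC
FC → UE
SH → OP

BO -> YM -> AR -> DA -> SH -> QN -> OD -> QI -> LW -> YO -> IP -> RB -> BG -> FC -> UE -> OP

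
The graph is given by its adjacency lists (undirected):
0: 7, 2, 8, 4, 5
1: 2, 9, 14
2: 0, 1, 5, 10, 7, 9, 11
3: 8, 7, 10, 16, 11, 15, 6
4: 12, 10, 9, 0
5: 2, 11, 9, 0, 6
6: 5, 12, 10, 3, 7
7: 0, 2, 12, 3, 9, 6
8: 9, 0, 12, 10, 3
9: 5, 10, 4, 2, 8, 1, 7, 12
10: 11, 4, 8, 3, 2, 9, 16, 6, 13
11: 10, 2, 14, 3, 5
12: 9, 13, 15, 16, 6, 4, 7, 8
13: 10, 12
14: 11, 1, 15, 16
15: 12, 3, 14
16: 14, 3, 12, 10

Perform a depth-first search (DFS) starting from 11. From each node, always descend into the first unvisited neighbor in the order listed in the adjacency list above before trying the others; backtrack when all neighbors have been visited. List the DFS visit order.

Visit 11
11 → 10
10 → 4
4 → 12
12 → 9
9 → 5
5 → 2
2 → 0
0 → 7
7 → 3
3 → 8
3 → 16
16 → 14
14 → 1
14 → 15
3 → 6
12 → 13

11, 10, 4, 12, 9, 5, 2, 0, 7, 3, 8, 16, 14, 1, 15, 6, 13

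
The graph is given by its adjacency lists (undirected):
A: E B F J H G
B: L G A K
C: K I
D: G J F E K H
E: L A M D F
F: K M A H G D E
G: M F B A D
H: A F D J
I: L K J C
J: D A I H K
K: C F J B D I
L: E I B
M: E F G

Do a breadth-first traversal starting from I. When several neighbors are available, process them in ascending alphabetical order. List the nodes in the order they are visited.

I → C → J → K → L → A → D → H → B → F → E → G → M

Visit I; enqueue C, J, K, L → queue [C, J, K, L]
Visit C → queue [J, K, L]
Visit J; enqueue A, D, H → queue [K, L, A, D, H]
Visit K; enqueue B, F → queue [L, A, D, H, B, F]
Visit L; enqueue E → queue [A, D, H, B, F, E]
Visit A; enqueue G → queue [D, H, B, F, E, G]
Visit D → queue [H, B, F, E, G]
Visit H → queue [B, F, E, G]
Visit B → queue [F, E, G]
Visit F; enqueue M → queue [E, G, M]
Visit E → queue [G, M]
Visit G → queue [M]
Visit M → queue []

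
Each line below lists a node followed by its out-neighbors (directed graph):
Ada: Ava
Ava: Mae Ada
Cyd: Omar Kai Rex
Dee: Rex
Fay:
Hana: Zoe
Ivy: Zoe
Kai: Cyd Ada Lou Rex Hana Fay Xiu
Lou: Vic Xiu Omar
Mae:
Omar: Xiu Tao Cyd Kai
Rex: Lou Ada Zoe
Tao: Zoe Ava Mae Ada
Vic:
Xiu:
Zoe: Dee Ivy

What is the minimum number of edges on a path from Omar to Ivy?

Level 0: Omar
Level 1: Cyd, Kai, Tao, Xiu
Level 2: Ada, Ava, Fay, Hana, Lou, Mae, Rex, Zoe
Level 3: Dee, Ivy, Vic
Ivy first appears at level 3.

3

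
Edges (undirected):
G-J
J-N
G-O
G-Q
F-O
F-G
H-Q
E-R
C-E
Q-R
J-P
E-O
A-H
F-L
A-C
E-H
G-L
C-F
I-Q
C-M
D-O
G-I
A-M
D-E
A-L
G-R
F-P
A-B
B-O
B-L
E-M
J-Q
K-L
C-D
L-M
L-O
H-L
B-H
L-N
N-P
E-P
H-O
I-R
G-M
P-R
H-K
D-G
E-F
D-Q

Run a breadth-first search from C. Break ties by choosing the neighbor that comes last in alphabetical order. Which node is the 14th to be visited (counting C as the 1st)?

Visit C; enqueue M, F, E, D, A → queue [M, F, E, D, A]
Visit M; enqueue L, G → queue [F, E, D, A, L, G]
Visit F; enqueue P, O → queue [E, D, A, L, G, P, O]
Visit E; enqueue R, H → queue [D, A, L, G, P, O, R, H]
Visit D; enqueue Q → queue [A, L, G, P, O, R, H, Q]
Visit A; enqueue B → queue [L, G, P, O, R, H, Q, B]
Visit L; enqueue N, K → queue [G, P, O, R, H, Q, B, N, K]
Visit G; enqueue J, I → queue [P, O, R, H, Q, B, N, K, J, I]
Visit P → queue [O, R, H, Q, B, N, K, J, I]
Visit O → queue [R, H, Q, B, N, K, J, I]
Visit R → queue [H, Q, B, N, K, J, I]
Visit H → queue [Q, B, N, K, J, I]
Visit Q → queue [B, N, K, J, I]
Visit B → queue [N, K, J, I]
Visit N → queue [K, J, I]
Visit K → queue [J, I]
Visit J → queue [I]
Visit I → queue []

Visit order: C, M, F, E, D, A, L, G, P, O, R, H, Q, B, N, K, J, I

B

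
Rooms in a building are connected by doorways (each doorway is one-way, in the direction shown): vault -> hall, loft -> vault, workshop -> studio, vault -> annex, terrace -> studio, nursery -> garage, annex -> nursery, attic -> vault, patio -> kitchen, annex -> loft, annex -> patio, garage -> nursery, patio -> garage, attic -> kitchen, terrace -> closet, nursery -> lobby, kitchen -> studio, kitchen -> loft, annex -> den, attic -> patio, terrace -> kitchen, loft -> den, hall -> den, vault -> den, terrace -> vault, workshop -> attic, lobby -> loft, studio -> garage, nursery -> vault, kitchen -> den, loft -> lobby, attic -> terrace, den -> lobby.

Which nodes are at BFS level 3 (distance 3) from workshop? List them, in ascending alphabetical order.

Level 0: workshop
Level 1: attic, studio
Level 2: garage, kitchen, patio, terrace, vault
Level 3: annex, closet, den, hall, loft, nursery
Level 4: lobby

annex, closet, den, hall, loft, nursery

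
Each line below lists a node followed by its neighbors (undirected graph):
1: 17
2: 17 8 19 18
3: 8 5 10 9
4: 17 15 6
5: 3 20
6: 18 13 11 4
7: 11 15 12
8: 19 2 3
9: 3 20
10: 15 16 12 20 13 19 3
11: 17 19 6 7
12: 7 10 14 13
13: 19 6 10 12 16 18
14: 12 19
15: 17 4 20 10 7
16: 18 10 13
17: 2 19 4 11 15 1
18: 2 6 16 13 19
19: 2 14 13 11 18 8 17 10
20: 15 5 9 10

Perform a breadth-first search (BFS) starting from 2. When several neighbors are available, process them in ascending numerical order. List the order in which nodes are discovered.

Visit 2; enqueue 8, 17, 18, 19 → queue [8, 17, 18, 19]
Visit 8; enqueue 3 → queue [17, 18, 19, 3]
Visit 17; enqueue 1, 4, 11, 15 → queue [18, 19, 3, 1, 4, 11, 15]
Visit 18; enqueue 6, 13, 16 → queue [19, 3, 1, 4, 11, 15, 6, 13, 16]
Visit 19; enqueue 10, 14 → queue [3, 1, 4, 11, 15, 6, 13, 16, 10, 14]
Visit 3; enqueue 5, 9 → queue [1, 4, 11, 15, 6, 13, 16, 10, 14, 5, 9]
Visit 1 → queue [4, 11, 15, 6, 13, 16, 10, 14, 5, 9]
Visit 4 → queue [11, 15, 6, 13, 16, 10, 14, 5, 9]
Visit 11; enqueue 7 → queue [15, 6, 13, 16, 10, 14, 5, 9, 7]
Visit 15; enqueue 20 → queue [6, 13, 16, 10, 14, 5, 9, 7, 20]
Visit 6 → queue [13, 16, 10, 14, 5, 9, 7, 20]
Visit 13; enqueue 12 → queue [16, 10, 14, 5, 9, 7, 20, 12]
Visit 16 → queue [10, 14, 5, 9, 7, 20, 12]
Visit 10 → queue [14, 5, 9, 7, 20, 12]
Visit 14 → queue [5, 9, 7, 20, 12]
Visit 5 → queue [9, 7, 20, 12]
Visit 9 → queue [7, 20, 12]
Visit 7 → queue [20, 12]
Visit 20 → queue [12]
Visit 12 → queue []

2 -> 8 -> 17 -> 18 -> 19 -> 3 -> 1 -> 4 -> 11 -> 15 -> 6 -> 13 -> 16 -> 10 -> 14 -> 5 -> 9 -> 7 -> 20 -> 12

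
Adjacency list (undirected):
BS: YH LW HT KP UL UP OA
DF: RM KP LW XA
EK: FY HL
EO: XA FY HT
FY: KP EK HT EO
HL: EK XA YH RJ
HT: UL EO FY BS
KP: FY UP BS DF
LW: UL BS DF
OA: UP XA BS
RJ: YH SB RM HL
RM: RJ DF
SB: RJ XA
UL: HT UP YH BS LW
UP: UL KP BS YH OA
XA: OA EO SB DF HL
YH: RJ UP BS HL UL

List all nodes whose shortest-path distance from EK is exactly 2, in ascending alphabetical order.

Level 0: EK
Level 1: FY, HL
Level 2: EO, HT, KP, RJ, XA, YH
Level 3: BS, DF, OA, RM, SB, UL, UP
Level 4: LW

EO, HT, KP, RJ, XA, YH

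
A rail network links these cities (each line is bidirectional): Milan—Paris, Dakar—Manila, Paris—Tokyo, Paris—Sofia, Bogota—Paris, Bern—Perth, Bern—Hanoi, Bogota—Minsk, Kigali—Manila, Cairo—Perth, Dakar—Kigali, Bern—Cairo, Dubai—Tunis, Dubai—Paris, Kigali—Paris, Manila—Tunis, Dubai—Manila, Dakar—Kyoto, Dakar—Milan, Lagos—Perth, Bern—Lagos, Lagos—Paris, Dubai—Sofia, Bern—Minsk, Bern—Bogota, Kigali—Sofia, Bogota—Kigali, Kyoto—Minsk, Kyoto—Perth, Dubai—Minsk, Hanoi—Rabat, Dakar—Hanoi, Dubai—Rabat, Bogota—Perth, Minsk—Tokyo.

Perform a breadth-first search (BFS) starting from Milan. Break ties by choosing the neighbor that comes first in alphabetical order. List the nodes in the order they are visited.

Visit Milan; enqueue Dakar, Paris → queue [Dakar, Paris]
Visit Dakar; enqueue Hanoi, Kigali, Kyoto, Manila → queue [Paris, Hanoi, Kigali, Kyoto, Manila]
Visit Paris; enqueue Bogota, Dubai, Lagos, Sofia, Tokyo → queue [Hanoi, Kigali, Kyoto, Manila, Bogota, Dubai, Lagos, Sofia, Tokyo]
Visit Hanoi; enqueue Bern, Rabat → queue [Kigali, Kyoto, Manila, Bogota, Dubai, Lagos, Sofia, Tokyo, Bern, Rabat]
Visit Kigali → queue [Kyoto, Manila, Bogota, Dubai, Lagos, Sofia, Tokyo, Bern, Rabat]
Visit Kyoto; enqueue Minsk, Perth → queue [Manila, Bogota, Dubai, Lagos, Sofia, Tokyo, Bern, Rabat, Minsk, Perth]
Visit Manila; enqueue Tunis → queue [Bogota, Dubai, Lagos, Sofia, Tokyo, Bern, Rabat, Minsk, Perth, Tunis]
Visit Bogota → queue [Dubai, Lagos, Sofia, Tokyo, Bern, Rabat, Minsk, Perth, Tunis]
Visit Dubai → queue [Lagos, Sofia, Tokyo, Bern, Rabat, Minsk, Perth, Tunis]
Visit Lagos → queue [Sofia, Tokyo, Bern, Rabat, Minsk, Perth, Tunis]
Visit Sofia → queue [Tokyo, Bern, Rabat, Minsk, Perth, Tunis]
Visit Tokyo → queue [Bern, Rabat, Minsk, Perth, Tunis]
Visit Bern; enqueue Cairo → queue [Rabat, Minsk, Perth, Tunis, Cairo]
Visit Rabat → queue [Minsk, Perth, Tunis, Cairo]
Visit Minsk → queue [Perth, Tunis, Cairo]
Visit Perth → queue [Tunis, Cairo]
Visit Tunis → queue [Cairo]
Visit Cairo → queue []

Milan, Dakar, Paris, Hanoi, Kigali, Kyoto, Manila, Bogota, Dubai, Lagos, Sofia, Tokyo, Bern, Rabat, Minsk, Perth, Tunis, Cairo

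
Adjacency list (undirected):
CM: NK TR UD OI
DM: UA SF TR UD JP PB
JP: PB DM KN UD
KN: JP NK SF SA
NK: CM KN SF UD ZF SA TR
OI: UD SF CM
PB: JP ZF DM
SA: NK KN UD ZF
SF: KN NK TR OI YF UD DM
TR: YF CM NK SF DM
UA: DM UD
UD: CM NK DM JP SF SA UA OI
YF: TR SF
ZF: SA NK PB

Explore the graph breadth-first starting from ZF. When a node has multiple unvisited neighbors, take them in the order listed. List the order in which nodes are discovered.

ZF, SA, NK, PB, KN, UD, CM, SF, TR, JP, DM, UA, OI, YF

Visit ZF; enqueue SA, NK, PB → queue [SA, NK, PB]
Visit SA; enqueue KN, UD → queue [NK, PB, KN, UD]
Visit NK; enqueue CM, SF, TR → queue [PB, KN, UD, CM, SF, TR]
Visit PB; enqueue JP, DM → queue [KN, UD, CM, SF, TR, JP, DM]
Visit KN → queue [UD, CM, SF, TR, JP, DM]
Visit UD; enqueue UA, OI → queue [CM, SF, TR, JP, DM, UA, OI]
Visit CM → queue [SF, TR, JP, DM, UA, OI]
Visit SF; enqueue YF → queue [TR, JP, DM, UA, OI, YF]
Visit TR → queue [JP, DM, UA, OI, YF]
Visit JP → queue [DM, UA, OI, YF]
Visit DM → queue [UA, OI, YF]
Visit UA → queue [OI, YF]
Visit OI → queue [YF]
Visit YF → queue []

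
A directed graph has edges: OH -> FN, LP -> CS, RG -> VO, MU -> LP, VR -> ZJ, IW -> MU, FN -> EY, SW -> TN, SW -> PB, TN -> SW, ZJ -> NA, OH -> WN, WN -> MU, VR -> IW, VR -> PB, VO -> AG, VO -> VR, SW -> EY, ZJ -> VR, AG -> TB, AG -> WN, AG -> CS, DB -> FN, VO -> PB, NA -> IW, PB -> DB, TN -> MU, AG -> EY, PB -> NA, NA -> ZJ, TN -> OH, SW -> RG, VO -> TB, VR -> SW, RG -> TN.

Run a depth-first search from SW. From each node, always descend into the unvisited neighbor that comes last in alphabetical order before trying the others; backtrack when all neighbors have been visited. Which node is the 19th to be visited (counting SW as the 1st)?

AG

Visit SW
SW → TN
TN → OH
OH → WN
WN → MU
MU → LP
LP → CS
OH → FN
FN → EY
SW → RG
RG → VO
VO → VR
VR → ZJ
ZJ → NA
NA → IW
VR → PB
PB → DB
VO → TB
VO → AG

Visit order: SW, TN, OH, WN, MU, LP, CS, FN, EY, RG, VO, VR, ZJ, NA, IW, PB, DB, TB, AG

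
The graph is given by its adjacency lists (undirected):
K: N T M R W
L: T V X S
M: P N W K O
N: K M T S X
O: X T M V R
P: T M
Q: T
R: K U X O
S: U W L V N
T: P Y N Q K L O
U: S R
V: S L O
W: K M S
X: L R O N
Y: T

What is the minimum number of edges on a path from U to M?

3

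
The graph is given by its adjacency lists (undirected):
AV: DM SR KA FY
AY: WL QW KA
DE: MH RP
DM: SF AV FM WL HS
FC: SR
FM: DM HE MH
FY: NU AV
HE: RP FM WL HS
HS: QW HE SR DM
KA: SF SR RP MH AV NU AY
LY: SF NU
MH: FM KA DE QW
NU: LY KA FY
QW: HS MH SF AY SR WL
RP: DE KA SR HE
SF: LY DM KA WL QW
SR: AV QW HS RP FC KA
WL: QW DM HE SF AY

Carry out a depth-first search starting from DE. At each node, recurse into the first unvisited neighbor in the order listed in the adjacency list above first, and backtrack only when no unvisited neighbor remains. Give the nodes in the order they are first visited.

Visit DE
DE → MH
MH → FM
FM → DM
DM → SF
SF → LY
LY → NU
NU → KA
KA → SR
SR → AV
AV → FY
SR → QW
QW → HS
HS → HE
HE → RP
HE → WL
WL → AY
SR → FC

DE -> MH -> FM -> DM -> SF -> LY -> NU -> KA -> SR -> AV -> FY -> QW -> HS -> HE -> RP -> WL -> AY -> FC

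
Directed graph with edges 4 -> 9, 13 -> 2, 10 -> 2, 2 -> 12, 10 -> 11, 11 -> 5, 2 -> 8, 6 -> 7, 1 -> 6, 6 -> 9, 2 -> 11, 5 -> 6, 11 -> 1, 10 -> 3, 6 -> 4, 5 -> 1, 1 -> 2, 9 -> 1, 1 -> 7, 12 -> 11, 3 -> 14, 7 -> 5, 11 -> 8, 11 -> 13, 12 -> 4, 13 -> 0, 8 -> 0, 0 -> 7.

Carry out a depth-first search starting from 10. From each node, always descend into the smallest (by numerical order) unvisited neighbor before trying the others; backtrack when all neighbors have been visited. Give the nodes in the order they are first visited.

10, 2, 8, 0, 7, 5, 1, 6, 4, 9, 11, 13, 12, 3, 14

Visit 10
10 → 2
2 → 8
8 → 0
0 → 7
7 → 5
5 → 1
1 → 6
6 → 4
4 → 9
2 → 11
11 → 13
2 → 12
10 → 3
3 → 14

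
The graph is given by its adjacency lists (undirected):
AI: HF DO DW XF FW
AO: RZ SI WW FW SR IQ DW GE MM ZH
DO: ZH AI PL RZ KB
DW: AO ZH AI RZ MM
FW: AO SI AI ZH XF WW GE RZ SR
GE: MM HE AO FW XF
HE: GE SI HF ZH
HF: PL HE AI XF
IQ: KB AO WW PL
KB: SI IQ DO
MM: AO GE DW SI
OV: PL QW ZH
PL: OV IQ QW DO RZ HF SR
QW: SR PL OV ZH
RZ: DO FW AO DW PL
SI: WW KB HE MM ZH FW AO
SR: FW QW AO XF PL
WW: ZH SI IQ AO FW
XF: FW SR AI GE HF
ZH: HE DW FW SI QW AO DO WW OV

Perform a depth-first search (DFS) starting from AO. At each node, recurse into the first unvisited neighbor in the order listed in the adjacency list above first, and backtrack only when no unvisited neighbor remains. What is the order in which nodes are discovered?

AO, RZ, DO, ZH, HE, GE, MM, DW, AI, HF, PL, OV, QW, SR, FW, SI, WW, IQ, KB, XF

Visit AO
AO → RZ
RZ → DO
DO → ZH
ZH → HE
HE → GE
GE → MM
MM → DW
DW → AI
AI → HF
HF → PL
PL → OV
OV → QW
QW → SR
SR → FW
FW → SI
SI → WW
WW → IQ
IQ → KB
FW → XF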